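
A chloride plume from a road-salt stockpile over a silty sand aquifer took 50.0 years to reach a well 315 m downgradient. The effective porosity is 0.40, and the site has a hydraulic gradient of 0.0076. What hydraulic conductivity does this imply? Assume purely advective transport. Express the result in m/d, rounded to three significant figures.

t = 50.0 years = 18250 d
v = L / t = 315 / 18250 = 0.01726 m/d
K = v · n / i = 0.01726 × 0.40 / 0.0076 = 0.908 m/d

0.908 m/d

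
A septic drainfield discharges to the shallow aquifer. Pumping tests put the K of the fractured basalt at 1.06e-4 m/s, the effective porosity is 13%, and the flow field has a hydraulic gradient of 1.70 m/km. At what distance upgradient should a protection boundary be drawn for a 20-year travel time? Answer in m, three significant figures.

874 m

K = 1.06e-4 m/s × 86400 s/d = 9.158 m/d
q = Ki = 9.158 × 0.0017 = 0.01557 m/d
Average linear velocity = 0.01557 / 0.13 = 0.1198 m/d
T = 20 yr × 365 = 7300 d
L = v × T = 0.1198 × 7300 = 874.3 m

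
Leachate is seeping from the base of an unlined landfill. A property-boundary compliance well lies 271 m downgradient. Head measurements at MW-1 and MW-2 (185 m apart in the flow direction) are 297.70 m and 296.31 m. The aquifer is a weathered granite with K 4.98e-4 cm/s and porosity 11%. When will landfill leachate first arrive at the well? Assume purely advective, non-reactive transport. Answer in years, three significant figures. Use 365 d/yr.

Hydraulic gradient i = (297.70 − 296.31) / 185 = 1.39 / 185 = 0.007514
K = 4.98e-4 cm/s × 864 = 0.4303 m/d
Darcy flux q = K·i = 0.4303 × 0.007514 = 0.003233 m/d
v = Ki/n = 0.4303·0.007514/0.11 = 0.02939 m/d
t = L / v = 271 / 0.02939 = 9221 d
   = 9221 / 365 = 25.3 yr

25.3 years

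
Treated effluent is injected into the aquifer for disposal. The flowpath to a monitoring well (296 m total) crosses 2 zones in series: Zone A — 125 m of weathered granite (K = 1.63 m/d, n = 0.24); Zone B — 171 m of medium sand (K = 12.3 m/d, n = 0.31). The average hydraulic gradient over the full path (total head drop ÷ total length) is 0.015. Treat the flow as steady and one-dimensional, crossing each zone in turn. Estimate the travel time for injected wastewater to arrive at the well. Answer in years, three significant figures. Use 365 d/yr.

4.64 years

Steady 1-D flow in series ⇒ the Darcy flux q is identical in every zone and the zone head losses add (resistances L/K in series).
Σ(L/K) = 125/1.63 + 171/12.3 = 76.69 + 13.90 = 90.59 d
K_eq = L_total / Σ(L/K) = 296 / 90.59 = 3.267 m/d
q = K_eq · i = 3.267 × 0.015 = 0.04901 m/d (same in every zone)
Zone A: v = q/n = 0.04901/0.24 = 0.2042 m/d → t_A = 125/0.2042 = 612.1 d
Zone B: v = q/n = 0.04901/0.31 = 0.1581 m/d → t_B = 171/0.1581 = 1082 d
Total t = 612.1 + 1082 = 1694 d
   = 1694 / 365 = 4.64 yr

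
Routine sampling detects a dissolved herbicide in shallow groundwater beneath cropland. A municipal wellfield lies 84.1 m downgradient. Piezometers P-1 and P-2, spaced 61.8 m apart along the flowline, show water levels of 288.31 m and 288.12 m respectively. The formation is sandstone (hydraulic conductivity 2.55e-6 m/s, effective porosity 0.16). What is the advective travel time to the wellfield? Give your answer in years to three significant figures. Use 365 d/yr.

Hydraulic gradient i = (288.31 − 288.12) / 61.8 = 0.19 / 61.8 = 0.003074
K = 2.55e-6 m/s × 86400 s/d = 0.2203 m/d
Specific discharge q = 0.2203 × 0.003074 = 6.774e-4 m/d
v_s = q/n_e = 6.774e-4/0.16 = 0.004233 m/d
t = L / v = 84.1 / 0.004233 = 19870 d
   = 19870 / 365 = 54.4 yr

54.4 years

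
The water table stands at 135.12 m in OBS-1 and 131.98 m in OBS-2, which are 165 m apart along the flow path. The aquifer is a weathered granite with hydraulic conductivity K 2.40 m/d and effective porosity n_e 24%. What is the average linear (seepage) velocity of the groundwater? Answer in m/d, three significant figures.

Hydraulic gradient i = (135.12 − 131.98) / 165 = 3.14 / 165 = 0.01903
Specific discharge q = 2.40 × 0.01903 = 0.04567 m/d
Seepage velocity v = q / n = 0.04567 / 0.24 = 0.1903 m/d

0.190 m/d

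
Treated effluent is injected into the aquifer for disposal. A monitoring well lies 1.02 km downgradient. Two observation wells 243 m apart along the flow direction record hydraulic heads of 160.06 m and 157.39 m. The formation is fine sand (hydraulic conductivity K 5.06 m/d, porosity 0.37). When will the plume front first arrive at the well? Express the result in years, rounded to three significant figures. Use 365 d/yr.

Hydraulic gradient i = (160.06 − 157.39) / 243 = 2.67 / 243 = 0.01099
Specific discharge q = 5.06 × 0.01099 = 0.05560 m/d
v = Ki/n = 5.06·0.01099/0.37 = 0.1503 m/d
L = 1.02 km = 1020 m
t = L / v = 1020 / 0.1503 = 6788 d
   = 6788 / 365 = 18.6 yr

18.6 years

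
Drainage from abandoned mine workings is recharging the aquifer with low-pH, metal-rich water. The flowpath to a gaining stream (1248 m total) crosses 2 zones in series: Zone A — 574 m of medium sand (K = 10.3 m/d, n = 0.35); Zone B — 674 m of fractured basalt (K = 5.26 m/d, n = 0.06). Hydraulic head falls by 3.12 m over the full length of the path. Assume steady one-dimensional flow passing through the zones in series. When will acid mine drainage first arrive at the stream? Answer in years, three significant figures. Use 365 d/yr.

39.0 years

Steady 1-D flow in series ⇒ the Darcy flux q is identical in every zone and the zone head losses add (resistances L/K in series).
Σ(L/K) = 574/10.3 + 674/5.26 = 55.73 + 128.1 = 183.9 d
q = ΔH / Σ(L/K) = 3.12 / 183.9 = 0.01697 m/d (same in every zone)
Zone A: v = q/n = 0.01697/0.35 = 0.04848 m/d → t_A = 574/0.04848 = 11840 d
Zone B: v = q/n = 0.01697/0.06 = 0.2828 m/d → t_B = 674/0.2828 = 2383 d
Total t = 11840 + 2383 = 14220 d
   = 14220 / 365 = 39.0 yr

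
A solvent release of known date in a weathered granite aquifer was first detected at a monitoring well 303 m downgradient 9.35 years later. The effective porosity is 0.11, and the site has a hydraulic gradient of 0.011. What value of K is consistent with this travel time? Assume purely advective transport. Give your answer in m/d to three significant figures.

t = 9.35 years = 3413 d
v = L / t = 303 / 3413 = 0.08878 m/d
K = v · n / i = 0.08878 × 0.11 / 0.011 = 0.888 m/d

0.888 m/d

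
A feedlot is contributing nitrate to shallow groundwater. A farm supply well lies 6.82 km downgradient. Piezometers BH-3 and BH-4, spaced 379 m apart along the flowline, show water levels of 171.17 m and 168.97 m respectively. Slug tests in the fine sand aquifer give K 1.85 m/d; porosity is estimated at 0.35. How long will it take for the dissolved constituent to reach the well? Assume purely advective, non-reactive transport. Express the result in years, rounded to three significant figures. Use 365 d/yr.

609 years

Hydraulic gradient i = (171.17 − 168.97) / 379 = 2.20 / 379 = 0.005805
Darcy flux q = K·i = 1.85 × 0.005805 = 0.01074 m/d
v_s = q/n_e = 0.01074/0.35 = 0.03068 m/d
L = 6.82 km = 6820 m
t = L / v = 6820 / 0.03068 = 222300 d
   = 222300 / 365 = 609 yr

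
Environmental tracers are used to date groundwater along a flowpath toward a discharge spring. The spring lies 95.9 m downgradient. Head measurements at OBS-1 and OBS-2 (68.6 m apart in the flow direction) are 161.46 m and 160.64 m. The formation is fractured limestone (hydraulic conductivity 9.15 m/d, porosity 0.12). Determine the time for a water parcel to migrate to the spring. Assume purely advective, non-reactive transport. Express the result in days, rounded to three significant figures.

105 days

Hydraulic gradient i = (161.46 − 160.64) / 68.6 = 0.82 / 68.6 = 0.01195
Specific discharge q = 9.15 × 0.01195 = 0.1094 m/d
Average linear velocity = 0.1094 / 0.12 = 0.9114 m/d
t = L / v = 95.9 / 0.9114 = 105.2 d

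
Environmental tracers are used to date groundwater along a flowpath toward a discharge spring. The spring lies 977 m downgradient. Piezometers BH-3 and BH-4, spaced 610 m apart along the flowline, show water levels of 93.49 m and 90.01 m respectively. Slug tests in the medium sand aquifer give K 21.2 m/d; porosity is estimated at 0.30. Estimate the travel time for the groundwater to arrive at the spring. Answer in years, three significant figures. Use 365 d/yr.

6.64 years

Hydraulic gradient i = (93.49 − 90.01) / 610 = 3.48 / 610 = 0.005705
q = Ki = 21.2 × 0.005705 = 0.1209 m/d
Seepage velocity v = q / n = 0.1209 / 0.30 = 0.4031 m/d
t = L / v = 977 / 0.4031 = 2423 d
   = 2423 / 365 = 6.64 yr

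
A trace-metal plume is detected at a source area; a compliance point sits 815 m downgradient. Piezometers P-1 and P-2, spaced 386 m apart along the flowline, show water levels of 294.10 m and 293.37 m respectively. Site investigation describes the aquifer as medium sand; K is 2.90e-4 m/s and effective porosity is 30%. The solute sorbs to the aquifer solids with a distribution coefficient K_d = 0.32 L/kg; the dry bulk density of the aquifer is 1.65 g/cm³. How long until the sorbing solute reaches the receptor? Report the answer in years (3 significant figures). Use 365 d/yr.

39.0 years

Hydraulic gradient i = (294.10 − 293.37) / 386 = 0.73 / 386 = 0.001891
K = 2.90e-4 m/s × 86400 s/d = 25.06 m/d
Specific discharge q = 25.06 × 0.001891 = 0.04739 m/d
v_s = q/n_e = 0.04739/0.30 = 0.1580 m/d
Retardation R = 1 + ρ_b·K_d/n = 1 + 1.65×0.32/0.30 = 2.760
Contaminant velocity v_c = v/R = 0.1580/2.760 = 0.05723 m/d
t = L/v_c = 815/0.05723 = 14240 d
   = 14240/365 = 39.0 yr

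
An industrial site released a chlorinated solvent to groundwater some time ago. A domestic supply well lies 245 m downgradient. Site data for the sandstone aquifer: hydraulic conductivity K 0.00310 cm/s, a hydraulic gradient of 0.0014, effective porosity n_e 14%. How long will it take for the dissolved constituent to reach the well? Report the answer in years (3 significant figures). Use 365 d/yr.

K = 0.00310 cm/s × 864 = 2.678 m/d
Specific discharge q = 2.678 × 0.0014 = 0.003750 m/d
Average linear velocity = 0.003750 / 0.14 = 0.02678 m/d
t = L / v = 245 / 0.02678 = 9147 d
   = 9147 / 365 = 25.1 yr

25.1 years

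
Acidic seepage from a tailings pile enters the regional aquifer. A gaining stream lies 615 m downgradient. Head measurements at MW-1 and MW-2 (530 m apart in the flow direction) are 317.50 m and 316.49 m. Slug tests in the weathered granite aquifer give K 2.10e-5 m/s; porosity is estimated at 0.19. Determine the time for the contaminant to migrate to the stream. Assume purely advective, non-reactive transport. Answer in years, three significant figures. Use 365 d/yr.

92.6 years

Hydraulic gradient i = (317.50 − 316.49) / 530 = 1.01 / 530 = 0.001906
K = 2.10e-5 m/s × 86400 s/d = 1.814 m/d
q = Ki = 1.814 × 0.001906 = 0.003458 m/d
Average linear velocity = 0.003458 / 0.19 = 0.01820 m/d
t = L / v = 615 / 0.01820 = 33790 d
   = 33790 / 365 = 92.6 yr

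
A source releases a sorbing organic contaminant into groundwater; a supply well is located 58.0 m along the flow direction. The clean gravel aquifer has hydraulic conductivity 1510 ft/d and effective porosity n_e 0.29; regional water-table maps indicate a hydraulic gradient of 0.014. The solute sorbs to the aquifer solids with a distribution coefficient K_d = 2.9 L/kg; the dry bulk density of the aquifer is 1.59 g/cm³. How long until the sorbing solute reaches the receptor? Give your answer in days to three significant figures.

K = 1510 ft/d × 0.3048 = 460.2 m/d
Specific discharge q = 460.2 × 0.014 = 6.443 m/d
Seepage velocity v = q / n = 6.443 / 0.29 = 22.22 m/d
Retardation R = 1 + ρ_b·K_d/n = 1 + 1.59×2.9/0.29 = 16.90
Contaminant velocity v_c = v/R = 22.22/16.90 = 1.315 m/d
t = L/v_c = 58.0/1.315 = 44.12 d

44.1 days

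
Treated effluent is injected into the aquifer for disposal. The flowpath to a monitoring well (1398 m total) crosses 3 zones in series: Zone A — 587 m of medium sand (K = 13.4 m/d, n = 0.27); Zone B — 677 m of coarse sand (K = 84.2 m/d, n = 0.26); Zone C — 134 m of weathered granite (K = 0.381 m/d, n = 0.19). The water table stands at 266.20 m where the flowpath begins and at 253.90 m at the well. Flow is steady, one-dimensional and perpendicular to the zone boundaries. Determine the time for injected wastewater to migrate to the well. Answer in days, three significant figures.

11800 days

Total head drop ΔH = 266.20 − 253.90 = 12.30 m
Continuity: the same q passes through each zone, so ΔH = q·Σ(L_j/K_j) — the zones act as resistances in series.
Σ(L/K) = 587/13.4 + 677/84.2 + 134/0.381 = 43.81 + 8.040 + 351.7 = 403.6 d
q = ΔH / Σ(L/K) = 12.30 / 403.6 = 0.03048 m/d (same in every zone)
Zone A: v = q/n = 0.03048/0.27 = 0.1129 m/d → t_A = 587/0.1129 = 5200 d
Zone B: v = q/n = 0.03048/0.26 = 0.1172 m/d → t_B = 677/0.1172 = 5775 d
Zone C: v = q/n = 0.03048/0.19 = 0.1604 m/d → t_C = 134/0.1604 = 835.3 d
Total t = 5200 + 5775 + 835.3 = 11810 d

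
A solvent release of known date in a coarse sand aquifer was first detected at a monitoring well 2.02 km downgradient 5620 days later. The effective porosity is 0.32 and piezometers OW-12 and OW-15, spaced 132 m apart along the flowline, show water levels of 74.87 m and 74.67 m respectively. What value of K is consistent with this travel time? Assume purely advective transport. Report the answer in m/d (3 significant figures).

Hydraulic gradient i = (74.87 − 74.67) / 132 = 0.20 / 132 = 0.001515
L = 2.02 km = 2020 m
v = L / t = 2020 / 5620 = 0.3594 m/d
K = v · n / i = 0.3594 × 0.32 / 0.001515 = 75.9 m/d

75.9 m/d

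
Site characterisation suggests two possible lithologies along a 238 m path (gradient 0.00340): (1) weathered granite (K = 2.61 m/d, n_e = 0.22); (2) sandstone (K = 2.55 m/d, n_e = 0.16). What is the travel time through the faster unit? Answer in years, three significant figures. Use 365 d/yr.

Unit 1 (weathered granite): v = 2.61×0.0034/0.22 = 0.04034 m/d, t = 238/0.04034 = 5900 d
Unit 2 (sandstone): v = 2.55×0.0034/0.16 = 0.05419 m/d, t = 238/0.05419 = 4392 d
Faster: 4392 d / 365 = 12.0 yr

12.0 years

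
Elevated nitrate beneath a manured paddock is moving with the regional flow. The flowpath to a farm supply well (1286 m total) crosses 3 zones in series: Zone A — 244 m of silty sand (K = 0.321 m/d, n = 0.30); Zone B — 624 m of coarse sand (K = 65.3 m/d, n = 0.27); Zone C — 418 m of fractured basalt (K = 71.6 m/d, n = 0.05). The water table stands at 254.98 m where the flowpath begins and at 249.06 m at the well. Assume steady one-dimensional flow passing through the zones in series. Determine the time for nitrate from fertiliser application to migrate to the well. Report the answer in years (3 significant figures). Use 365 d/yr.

94.2 years

Total head drop ΔH = 254.98 − 249.06 = 5.92 m
Continuity: the same q passes through each zone, so ΔH = q·Σ(L_j/K_j) — the zones act as resistances in series.
Σ(L/K) = 244/0.321 + 624/65.3 + 418/71.6 = 760.1 + 9.556 + 5.838 = 775.5 d
q = ΔH / Σ(L/K) = 5.92 / 775.5 = 0.007634 m/d (same in every zone)
Zone A: v = q/n = 0.007634/0.30 = 0.02545 m/d → t_A = 244/0.02545 = 9589 d
Zone B: v = q/n = 0.007634/0.27 = 0.02827 m/d → t_B = 624/0.02827 = 22070 d
Zone C: v = q/n = 0.007634/0.05 = 0.1527 m/d → t_C = 418/0.1527 = 2738 d
Total t = 9589 + 22070 + 2738 = 34400 d
   = 34400 / 365 = 94.2 yr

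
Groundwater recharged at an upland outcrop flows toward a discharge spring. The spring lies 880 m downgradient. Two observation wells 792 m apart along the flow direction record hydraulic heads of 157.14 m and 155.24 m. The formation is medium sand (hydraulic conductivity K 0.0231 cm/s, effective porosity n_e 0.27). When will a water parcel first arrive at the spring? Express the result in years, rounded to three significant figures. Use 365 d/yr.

13.6 years

Hydraulic gradient i = (157.14 − 155.24) / 792 = 1.90 / 792 = 0.002399
K = 0.0231 cm/s × 864 = 19.96 m/d
q = Ki = 19.96 × 0.002399 = 0.04788 m/d
v_s = q/n_e = 0.04788/0.27 = 0.1773 m/d
t = L / v = 880 / 0.1773 = 4962 d
   = 4962 / 365 = 13.6 yr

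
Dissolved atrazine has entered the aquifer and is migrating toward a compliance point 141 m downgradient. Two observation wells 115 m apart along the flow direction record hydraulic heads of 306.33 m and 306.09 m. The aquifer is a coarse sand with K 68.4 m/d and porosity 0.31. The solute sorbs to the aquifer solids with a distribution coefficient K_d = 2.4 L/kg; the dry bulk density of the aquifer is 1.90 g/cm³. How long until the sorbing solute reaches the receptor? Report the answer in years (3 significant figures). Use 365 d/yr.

Hydraulic gradient i = (306.33 − 306.09) / 115 = 0.24 / 115 = 0.002087
Specific discharge q = 68.4 × 0.002087 = 0.1427 m/d
v = Ki/n = 68.4·0.002087/0.31 = 0.4605 m/d
Retardation R = 1 + ρ_b·K_d/n = 1 + 1.90×2.4/0.31 = 15.71
Contaminant velocity v_c = v/R = 0.4605/15.71 = 0.02931 m/d
t = L/v_c = 141/0.02931 = 4810 d
   = 4810/365 = 13.2 yr

13.2 years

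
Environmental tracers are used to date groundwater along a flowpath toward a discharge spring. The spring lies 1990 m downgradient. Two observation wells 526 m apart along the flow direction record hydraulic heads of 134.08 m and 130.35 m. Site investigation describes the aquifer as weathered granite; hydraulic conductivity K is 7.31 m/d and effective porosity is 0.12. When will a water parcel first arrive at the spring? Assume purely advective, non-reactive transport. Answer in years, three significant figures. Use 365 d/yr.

12.6 years

Hydraulic gradient i = (134.08 − 130.35) / 526 = 3.73 / 526 = 0.007091
Specific discharge q = 7.31 × 0.007091 = 0.05184 m/d
v = Ki/n = 7.31·0.007091/0.12 = 0.4320 m/d
t = L / v = 1990 / 0.4320 = 4607 d
   = 4607 / 365 = 12.6 yr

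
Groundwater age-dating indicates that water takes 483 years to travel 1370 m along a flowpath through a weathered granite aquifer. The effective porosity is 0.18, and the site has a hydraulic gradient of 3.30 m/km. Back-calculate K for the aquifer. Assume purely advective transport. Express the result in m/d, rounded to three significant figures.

0.424 m/d

t = 483 years = 176300 d
v = L / t = 1370 / 176300 = 0.007771 m/d
K = v · n / i = 0.007771 × 0.18 / 0.0033 = 0.424 m/d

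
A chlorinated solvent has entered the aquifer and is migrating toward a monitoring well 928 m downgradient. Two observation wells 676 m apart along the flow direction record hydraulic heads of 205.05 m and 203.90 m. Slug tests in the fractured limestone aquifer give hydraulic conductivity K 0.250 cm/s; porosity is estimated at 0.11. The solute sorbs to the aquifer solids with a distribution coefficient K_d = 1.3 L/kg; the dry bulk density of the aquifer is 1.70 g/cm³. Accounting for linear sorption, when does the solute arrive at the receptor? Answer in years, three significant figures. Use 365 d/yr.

16.1 years

Hydraulic gradient i = (205.05 − 203.90) / 676 = 1.15 / 676 = 0.001701
K = 0.250 cm/s × 864 = 216.0 m/d
q = Ki = 216.0 × 0.001701 = 0.3675 m/d
Seepage velocity v = q / n = 0.3675 / 0.11 = 3.341 m/d
Retardation R = 1 + ρ_b·K_d/n = 1 + 1.70×1.3/0.11 = 21.09
Contaminant velocity v_c = v/R = 3.341/21.09 = 0.1584 m/d
t = L/v_c = 928/0.1584 = 5859 d
   = 5859/365 = 16.1 yr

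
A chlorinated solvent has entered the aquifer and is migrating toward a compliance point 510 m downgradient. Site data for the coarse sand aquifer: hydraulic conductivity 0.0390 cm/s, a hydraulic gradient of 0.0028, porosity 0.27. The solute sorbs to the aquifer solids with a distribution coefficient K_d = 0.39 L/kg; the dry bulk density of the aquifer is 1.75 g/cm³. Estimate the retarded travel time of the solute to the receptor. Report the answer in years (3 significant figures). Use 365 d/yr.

K = 0.0390 cm/s × 864 = 33.70 m/d
Specific discharge q = 33.70 × 0.0028 = 0.09435 m/d
Seepage velocity v = q / n = 0.09435 / 0.27 = 0.3494 m/d
Retardation R = 1 + ρ_b·K_d/n = 1 + 1.75×0.39/0.27 = 3.528
Contaminant velocity v_c = v/R = 0.3494/3.528 = 0.09905 m/d
t = L/v_c = 510/0.09905 = 5149 d
   = 5149/365 = 14.1 yr

14.1 years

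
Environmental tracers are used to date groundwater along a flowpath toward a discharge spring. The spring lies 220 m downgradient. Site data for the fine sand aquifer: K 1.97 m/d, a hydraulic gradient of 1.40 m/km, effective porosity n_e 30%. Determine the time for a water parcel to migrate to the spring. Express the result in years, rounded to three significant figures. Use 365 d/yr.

65.6 years

Darcy flux q = K·i = 1.97 × 0.0014 = 0.002758 m/d
v = Ki/n = 1.97·0.0014/0.30 = 0.009193 m/d
t = L / v = 220 / 0.009193 = 23930 d
   = 23930 / 365 = 65.6 yr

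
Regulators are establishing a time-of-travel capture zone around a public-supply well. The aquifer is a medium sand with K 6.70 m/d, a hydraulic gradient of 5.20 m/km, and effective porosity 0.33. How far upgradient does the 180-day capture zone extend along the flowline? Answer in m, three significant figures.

19.0 m

Specific discharge q = 6.70 × 0.0052 = 0.03484 m/d
Seepage velocity v = q / n = 0.03484 / 0.33 = 0.1056 m/d
L = v × T = 0.1056 × 180 = 19.00 m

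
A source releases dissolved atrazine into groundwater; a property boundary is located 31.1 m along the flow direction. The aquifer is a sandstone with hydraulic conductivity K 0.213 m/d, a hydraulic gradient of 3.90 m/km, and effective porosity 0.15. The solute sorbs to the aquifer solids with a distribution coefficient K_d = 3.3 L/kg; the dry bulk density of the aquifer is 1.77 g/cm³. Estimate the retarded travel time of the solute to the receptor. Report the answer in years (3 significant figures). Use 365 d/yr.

615 years

Specific discharge q = 0.213 × 0.0039 = 8.307e-4 m/d
Average linear velocity = 8.307e-4 / 0.15 = 0.005538 m/d
Retardation R = 1 + ρ_b·K_d/n = 1 + 1.77×3.3/0.15 = 39.94
Contaminant velocity v_c = v/R = 0.005538/39.94 = 1.387e-4 m/d
t = L/v_c = 31.1/1.387e-4 = 224300 d
   = 224300/365 = 615 yr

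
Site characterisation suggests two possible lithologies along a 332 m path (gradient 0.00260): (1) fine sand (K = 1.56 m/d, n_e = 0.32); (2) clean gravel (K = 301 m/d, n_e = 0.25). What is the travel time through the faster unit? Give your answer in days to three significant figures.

Unit 1 (fine sand): v = 1.56×0.0026/0.32 = 0.01267 m/d, t = 332/0.01267 = 26190 d
Unit 2 (clean gravel): v = 301×0.0026/0.25 = 3.130 m/d, t = 332/3.130 = 106.1 d
Faster unit: t = 106 d

106 days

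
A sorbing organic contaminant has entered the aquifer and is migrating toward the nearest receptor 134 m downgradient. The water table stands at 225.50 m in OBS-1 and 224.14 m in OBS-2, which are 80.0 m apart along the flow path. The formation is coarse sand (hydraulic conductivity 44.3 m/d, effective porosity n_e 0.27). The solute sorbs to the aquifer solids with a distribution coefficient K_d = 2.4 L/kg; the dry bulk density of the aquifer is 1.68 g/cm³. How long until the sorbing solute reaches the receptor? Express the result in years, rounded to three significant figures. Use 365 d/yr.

2.10 years

Hydraulic gradient i = (225.50 − 224.14) / 80.0 = 1.36 / 80.0 = 0.01700
q = Ki = 44.3 × 0.01700 = 0.7531 m/d
v_s = q/n_e = 0.7531/0.27 = 2.789 m/d
Retardation R = 1 + ρ_b·K_d/n = 1 + 1.68×2.4/0.27 = 15.93
Contaminant velocity v_c = v/R = 2.789/15.93 = 0.1751 m/d
t = L/v_c = 134/0.1751 = 765.5 d
   = 765.5/365 = 2.10 yr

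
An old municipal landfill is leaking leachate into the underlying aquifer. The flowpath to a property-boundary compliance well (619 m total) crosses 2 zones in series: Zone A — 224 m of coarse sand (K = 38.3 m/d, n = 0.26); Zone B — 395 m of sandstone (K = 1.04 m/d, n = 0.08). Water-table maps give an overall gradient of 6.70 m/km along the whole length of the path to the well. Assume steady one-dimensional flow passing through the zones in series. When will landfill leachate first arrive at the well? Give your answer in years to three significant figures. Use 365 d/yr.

22.9 years

For zones in series the flux q is common to all zones; the equivalent conductivity is the harmonic (thickness-weighted) mean, K_eq = L_total / Σ(L_j/K_j).
Σ(L/K) = 224/38.3 + 395/1.04 = 5.849 + 379.8 = 385.7 d
K_eq = L_total / Σ(L/K) = 619 / 385.7 = 1.605 m/d
q = K_eq · i = 1.605 × 0.0067 = 0.01075 m/d (same in every zone)
Zone A: v = q/n = 0.01075/0.26 = 0.04136 m/d → t_A = 224/0.04136 = 5416 d
Zone B: v = q/n = 0.01075/0.08 = 0.1344 m/d → t_B = 395/0.1344 = 2938 d
Total t = 5416 + 2938 = 8354 d
   = 8354 / 365 = 22.9 yr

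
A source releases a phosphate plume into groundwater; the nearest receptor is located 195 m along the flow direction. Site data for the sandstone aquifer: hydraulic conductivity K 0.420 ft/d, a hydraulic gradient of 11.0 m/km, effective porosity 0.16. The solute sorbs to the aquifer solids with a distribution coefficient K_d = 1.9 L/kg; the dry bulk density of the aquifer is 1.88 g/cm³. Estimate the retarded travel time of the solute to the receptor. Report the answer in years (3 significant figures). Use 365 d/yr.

K = 0.420 ft/d × 0.3048 = 0.1280 m/d
q = Ki = 0.1280 × 0.011 = 0.001408 m/d
Average linear velocity = 0.001408 / 0.16 = 0.008801 m/d
Retardation R = 1 + ρ_b·K_d/n = 1 + 1.88×1.9/0.16 = 23.32
Contaminant velocity v_c = v/R = 0.008801/23.32 = 3.773e-4 m/d
t = L/v_c = 195/3.773e-4 = 516800 d
   = 516800/365 = 1420 yr

1420 years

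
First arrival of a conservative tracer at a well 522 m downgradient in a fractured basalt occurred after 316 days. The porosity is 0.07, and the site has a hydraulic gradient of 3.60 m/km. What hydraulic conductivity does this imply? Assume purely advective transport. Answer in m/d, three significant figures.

v = L / t = 522 / 316 = 1.652 m/d
K = v · n / i = 1.652 × 0.07 / 0.0036 = 32.1 m/d

32.1 m/d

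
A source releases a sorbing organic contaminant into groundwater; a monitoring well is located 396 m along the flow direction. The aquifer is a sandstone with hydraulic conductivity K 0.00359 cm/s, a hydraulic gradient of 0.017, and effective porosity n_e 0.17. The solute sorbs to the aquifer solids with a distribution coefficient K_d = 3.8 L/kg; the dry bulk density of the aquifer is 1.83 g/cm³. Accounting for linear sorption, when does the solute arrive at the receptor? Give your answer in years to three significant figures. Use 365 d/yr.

K = 0.00359 cm/s × 864 = 3.102 m/d
q = Ki = 3.102 × 0.017 = 0.05273 m/d
v_s = q/n_e = 0.05273/0.17 = 0.3102 m/d
Retardation R = 1 + ρ_b·K_d/n = 1 + 1.83×3.8/0.17 = 41.91
Contaminant velocity v_c = v/R = 0.3102/41.91 = 0.007402 m/d
t = L/v_c = 396/0.007402 = 53500 d
   = 53500/365 = 147 yr

147 years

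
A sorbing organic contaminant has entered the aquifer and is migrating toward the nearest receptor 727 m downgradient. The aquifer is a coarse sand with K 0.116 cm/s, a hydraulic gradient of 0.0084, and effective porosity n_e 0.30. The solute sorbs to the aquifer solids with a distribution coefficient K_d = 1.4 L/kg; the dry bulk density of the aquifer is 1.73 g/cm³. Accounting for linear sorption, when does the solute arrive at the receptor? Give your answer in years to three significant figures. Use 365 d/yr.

K = 0.116 cm/s × 864 = 100.2 m/d
Specific discharge q = 100.2 × 0.0084 = 0.8419 m/d
v_s = q/n_e = 0.8419/0.30 = 2.806 m/d
Retardation R = 1 + ρ_b·K_d/n = 1 + 1.73×1.4/0.30 = 9.073
Contaminant velocity v_c = v/R = 2.806/9.073 = 0.3093 m/d
t = L/v_c = 727/0.3093 = 2351 d
   = 2351/365 = 6.44 yr

6.44 years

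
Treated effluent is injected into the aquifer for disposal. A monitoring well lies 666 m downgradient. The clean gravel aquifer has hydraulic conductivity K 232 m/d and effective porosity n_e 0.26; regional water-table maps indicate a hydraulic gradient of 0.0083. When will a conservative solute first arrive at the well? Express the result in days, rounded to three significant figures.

Specific discharge q = 232 × 0.0083 = 1.926 m/d
Seepage velocity v = q / n = 1.926 / 0.26 = 7.406 m/d
t = L / v = 666 / 7.406 = 89.93 d

89.9 days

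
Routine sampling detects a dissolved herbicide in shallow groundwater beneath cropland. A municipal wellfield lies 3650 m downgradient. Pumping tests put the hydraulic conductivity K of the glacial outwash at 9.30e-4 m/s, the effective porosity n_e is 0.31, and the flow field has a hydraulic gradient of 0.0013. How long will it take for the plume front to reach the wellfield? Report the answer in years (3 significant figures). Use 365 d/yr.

29.7 years

K = 9.30e-4 m/s × 86400 s/d = 80.35 m/d
Specific discharge q = 80.35 × 0.0013 = 0.1045 m/d
Seepage velocity v = q / n = 0.1045 / 0.31 = 0.3370 m/d
t = L / v = 3650 / 0.3370 = 10830 d
   = 10830 / 365 = 29.7 yr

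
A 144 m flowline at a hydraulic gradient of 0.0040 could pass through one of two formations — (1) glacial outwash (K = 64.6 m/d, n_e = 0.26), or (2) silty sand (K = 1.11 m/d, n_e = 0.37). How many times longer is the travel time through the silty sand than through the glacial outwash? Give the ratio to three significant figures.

82.8

Unit 1 (glacial outwash): v = 64.6×0.0040/0.26 = 0.9938 m/d, t = 144/0.9938 = 144.9 d
Unit 2 (silty sand): v = 1.11×0.0040/0.37 = 0.01200 m/d, t = 144/0.01200 = 12000 d
t(silty sand) / t(glacial outwash) = 12000/144.9 = 82.8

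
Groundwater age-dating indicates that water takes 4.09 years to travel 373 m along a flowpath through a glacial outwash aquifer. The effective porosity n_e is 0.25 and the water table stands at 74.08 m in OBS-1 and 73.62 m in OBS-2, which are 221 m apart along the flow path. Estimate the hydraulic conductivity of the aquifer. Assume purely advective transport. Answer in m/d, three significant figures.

Hydraulic gradient i = (74.08 − 73.62) / 221 = 0.46 / 221 = 0.002081
t = 4.09 years = 1493 d
v = L / t = 373 / 1493 = 0.2499 m/d
K = v · n / i = 0.2499 × 0.25 / 0.002081 = 30.0 m/d

30.0 m/d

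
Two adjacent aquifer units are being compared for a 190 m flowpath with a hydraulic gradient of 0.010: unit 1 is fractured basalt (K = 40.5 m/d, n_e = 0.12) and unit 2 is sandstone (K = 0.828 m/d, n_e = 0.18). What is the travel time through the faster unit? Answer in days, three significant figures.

Unit 1 (fractured basalt): v = 40.5×0.010/0.12 = 3.375 m/d, t = 190/3.375 = 56.30 d
Unit 2 (sandstone): v = 0.828×0.010/0.18 = 0.04600 m/d, t = 190/0.04600 = 4130 d
Faster unit: t = 56.3 d

56.3 days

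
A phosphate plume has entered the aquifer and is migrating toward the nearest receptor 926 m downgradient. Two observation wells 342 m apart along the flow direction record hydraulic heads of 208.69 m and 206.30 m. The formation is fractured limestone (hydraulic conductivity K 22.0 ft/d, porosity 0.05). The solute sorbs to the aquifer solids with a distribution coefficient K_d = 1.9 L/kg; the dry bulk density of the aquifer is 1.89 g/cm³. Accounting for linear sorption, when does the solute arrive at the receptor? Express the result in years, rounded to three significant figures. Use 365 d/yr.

197 years

Hydraulic gradient i = (208.69 − 206.30) / 342 = 2.39 / 342 = 0.006988
K = 22.0 ft/d × 0.3048 = 6.706 m/d
q = Ki = 6.706 × 0.006988 = 0.04686 m/d
v_s = q/n_e = 0.04686/0.05 = 0.9372 m/d
Retardation R = 1 + ρ_b·K_d/n = 1 + 1.89×1.9/0.05 = 72.82
Contaminant velocity v_c = v/R = 0.9372/72.82 = 0.01287 m/d
t = L/v_c = 926/0.01287 = 71950 d
   = 71950/365 = 197 yr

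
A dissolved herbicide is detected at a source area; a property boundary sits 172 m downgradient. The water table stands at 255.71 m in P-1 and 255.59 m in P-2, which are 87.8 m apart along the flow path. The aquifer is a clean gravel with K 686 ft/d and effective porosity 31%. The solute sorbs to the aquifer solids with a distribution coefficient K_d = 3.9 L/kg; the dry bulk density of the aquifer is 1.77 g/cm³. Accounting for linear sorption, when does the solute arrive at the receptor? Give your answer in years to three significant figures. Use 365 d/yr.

Hydraulic gradient i = (255.71 − 255.59) / 87.8 = 0.12 / 87.8 = 0.001367
K = 686 ft/d × 0.3048 = 209.1 m/d
Specific discharge q = 209.1 × 0.001367 = 0.2858 m/d
Seepage velocity v = q / n = 0.2858 / 0.31 = 0.9219 m/d
Retardation R = 1 + ρ_b·K_d/n = 1 + 1.77×3.9/0.31 = 23.27
Contaminant velocity v_c = v/R = 0.9219/23.27 = 0.03962 m/d
t = L/v_c = 172/0.03962 = 4341 d
   = 4341/365 = 11.9 yr

11.9 years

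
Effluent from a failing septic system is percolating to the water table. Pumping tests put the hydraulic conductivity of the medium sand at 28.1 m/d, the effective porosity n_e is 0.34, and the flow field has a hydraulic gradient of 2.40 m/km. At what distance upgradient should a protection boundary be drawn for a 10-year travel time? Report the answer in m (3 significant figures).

724 m

Darcy flux q = K·i = 28.1 × 0.0024 = 0.06744 m/d
v = Ki/n = 28.1·0.0024/0.34 = 0.1984 m/d
T = 10 yr × 365 = 3650 d
L = v × T = 0.1984 × 3650 = 724.0 m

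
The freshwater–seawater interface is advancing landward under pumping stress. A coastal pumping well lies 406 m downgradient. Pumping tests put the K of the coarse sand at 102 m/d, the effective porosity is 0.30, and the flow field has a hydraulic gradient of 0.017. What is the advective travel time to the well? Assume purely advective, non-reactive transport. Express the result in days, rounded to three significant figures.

q = Ki = 102 × 0.017 = 1.734 m/d
Average linear velocity = 1.734 / 0.30 = 5.780 m/d
t = L / v = 406 / 5.780 = 70.24 d

70.2 days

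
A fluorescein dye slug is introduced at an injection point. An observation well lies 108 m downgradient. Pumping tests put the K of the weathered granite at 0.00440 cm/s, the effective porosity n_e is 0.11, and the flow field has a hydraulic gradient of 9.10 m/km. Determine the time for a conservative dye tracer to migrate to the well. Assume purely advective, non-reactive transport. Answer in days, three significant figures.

343 days

K = 0.00440 cm/s × 864 = 3.802 m/d
Darcy flux q = K·i = 3.802 × 0.0091 = 0.03459 m/d
v = Ki/n = 3.802·0.0091/0.11 = 0.3145 m/d
t = L / v = 108 / 0.3145 = 343.4 d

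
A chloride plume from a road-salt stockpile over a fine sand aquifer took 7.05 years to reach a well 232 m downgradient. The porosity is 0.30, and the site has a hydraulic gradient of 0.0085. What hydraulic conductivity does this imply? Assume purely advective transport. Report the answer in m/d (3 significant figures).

3.18 m/d

t = 7.05 years = 2573 d
v = L / t = 232 / 2573 = 0.09016 m/d
K = v · n / i = 0.09016 × 0.30 / 0.0085 = 3.18 m/d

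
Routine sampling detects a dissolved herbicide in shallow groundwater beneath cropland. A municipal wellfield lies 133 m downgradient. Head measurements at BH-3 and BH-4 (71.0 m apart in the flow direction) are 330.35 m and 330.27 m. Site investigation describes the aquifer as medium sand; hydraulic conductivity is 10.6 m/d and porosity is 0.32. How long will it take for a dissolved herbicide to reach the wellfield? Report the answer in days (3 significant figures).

3560 days

Hydraulic gradient i = (330.35 − 330.27) / 71.0 = 0.08 / 71.0 = 0.001127
q = Ki = 10.6 × 0.001127 = 0.01194 m/d
Seepage velocity v = q / n = 0.01194 / 0.32 = 0.03732 m/d
t = L / v = 133 / 0.03732 = 3563 d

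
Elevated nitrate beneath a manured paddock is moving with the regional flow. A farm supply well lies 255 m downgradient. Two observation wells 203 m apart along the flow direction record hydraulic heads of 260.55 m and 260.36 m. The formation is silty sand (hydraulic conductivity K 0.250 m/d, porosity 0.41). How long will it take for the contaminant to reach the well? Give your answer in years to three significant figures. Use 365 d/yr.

Hydraulic gradient i = (260.55 − 260.36) / 203 = 0.19 / 203 = 9.360e-4
Darcy flux q = K·i = 0.250 × 9.360e-4 = 2.340e-4 m/d
Seepage velocity v = q / n = 2.340e-4 / 0.41 = 5.707e-4 m/d
t = L / v = 255 / 5.707e-4 = 446800 d
   = 446800 / 365 = 1220 yr

1220 years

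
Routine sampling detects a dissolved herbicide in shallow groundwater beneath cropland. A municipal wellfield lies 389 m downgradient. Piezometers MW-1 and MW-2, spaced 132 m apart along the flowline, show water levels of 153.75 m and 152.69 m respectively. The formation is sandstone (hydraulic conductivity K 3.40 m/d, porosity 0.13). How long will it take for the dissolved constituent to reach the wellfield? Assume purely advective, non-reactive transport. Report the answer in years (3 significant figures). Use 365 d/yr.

5.07 years

Hydraulic gradient i = (153.75 − 152.69) / 132 = 1.06 / 132 = 0.008030
Darcy flux q = K·i = 3.40 × 0.008030 = 0.02730 m/d
v = Ki/n = 3.40·0.008030/0.13 = 0.2100 m/d
t = L / v = 389 / 0.2100 = 1852 d
   = 1852 / 365 = 5.07 yr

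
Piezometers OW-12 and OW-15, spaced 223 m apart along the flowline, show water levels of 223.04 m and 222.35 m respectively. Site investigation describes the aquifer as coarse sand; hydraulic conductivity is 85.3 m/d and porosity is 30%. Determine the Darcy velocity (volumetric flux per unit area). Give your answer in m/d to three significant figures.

0.264 m/d

Hydraulic gradient i = (223.04 − 222.35) / 223 = 0.69 / 223 = 0.003094
Specific discharge q = 85.3 × 0.003094 = 0.2639 m/d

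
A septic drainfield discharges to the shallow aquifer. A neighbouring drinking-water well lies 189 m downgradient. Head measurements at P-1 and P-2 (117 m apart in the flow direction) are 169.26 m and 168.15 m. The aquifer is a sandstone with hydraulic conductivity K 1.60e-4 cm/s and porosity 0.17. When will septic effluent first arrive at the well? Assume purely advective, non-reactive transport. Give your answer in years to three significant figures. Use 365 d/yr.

67.1 years

Hydraulic gradient i = (169.26 − 168.15) / 117 = 1.11 / 117 = 0.009487
K = 1.60e-4 cm/s × 864 = 0.1382 m/d
Specific discharge q = 0.1382 × 0.009487 = 0.001312 m/d
v = Ki/n = 0.1382·0.009487/0.17 = 0.007715 m/d
t = L / v = 189 / 0.007715 = 24500 d
   = 24500 / 365 = 67.1 yr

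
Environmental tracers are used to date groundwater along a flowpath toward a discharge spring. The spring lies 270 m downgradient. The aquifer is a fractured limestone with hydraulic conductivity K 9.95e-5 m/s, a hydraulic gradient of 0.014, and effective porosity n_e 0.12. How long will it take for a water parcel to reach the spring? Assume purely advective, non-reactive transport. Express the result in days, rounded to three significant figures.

K = 9.95e-5 m/s × 86400 s/d = 8.597 m/d
Darcy flux q = K·i = 8.597 × 0.014 = 0.1204 m/d
Average linear velocity = 0.1204 / 0.12 = 1.003 m/d
t = L / v = 270 / 1.003 = 269.2 d

269 days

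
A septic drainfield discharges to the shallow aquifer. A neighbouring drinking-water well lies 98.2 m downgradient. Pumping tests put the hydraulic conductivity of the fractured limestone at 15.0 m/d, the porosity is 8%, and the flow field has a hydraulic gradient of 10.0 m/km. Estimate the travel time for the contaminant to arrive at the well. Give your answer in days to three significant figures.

Darcy flux q = K·i = 15.0 × 0.010 = 0.1500 m/d
Seepage velocity v = q / n = 0.1500 / 0.08 = 1.875 m/d
t = L / v = 98.2 / 1.875 = 52.37 d

52.4 days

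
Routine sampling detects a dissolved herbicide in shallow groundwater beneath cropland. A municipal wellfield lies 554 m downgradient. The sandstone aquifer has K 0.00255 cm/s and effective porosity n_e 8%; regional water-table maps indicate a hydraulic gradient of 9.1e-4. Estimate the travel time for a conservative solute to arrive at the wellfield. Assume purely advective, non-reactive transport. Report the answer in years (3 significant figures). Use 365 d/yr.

60.6 years

K = 0.00255 cm/s × 864 = 2.203 m/d
Darcy flux q = K·i = 2.203 × 9.1e-4 = 0.002005 m/d
v_s = q/n_e = 0.002005/0.08 = 0.02506 m/d
t = L / v = 554 / 0.02506 = 22110 d
   = 22110 / 365 = 60.6 yr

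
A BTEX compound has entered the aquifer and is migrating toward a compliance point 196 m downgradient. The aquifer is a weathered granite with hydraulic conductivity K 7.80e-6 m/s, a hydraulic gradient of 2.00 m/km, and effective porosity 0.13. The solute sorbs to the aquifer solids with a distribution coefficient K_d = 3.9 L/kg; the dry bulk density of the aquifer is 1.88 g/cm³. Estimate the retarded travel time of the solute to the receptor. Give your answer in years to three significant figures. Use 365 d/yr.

K = 7.80e-6 m/s × 86400 s/d = 0.6739 m/d
Darcy flux q = K·i = 0.6739 × 0.0020 = 0.001348 m/d
Seepage velocity v = q / n = 0.001348 / 0.13 = 0.01037 m/d
Retardation R = 1 + ρ_b·K_d/n = 1 + 1.88×3.9/0.13 = 57.40
Contaminant velocity v_c = v/R = 0.01037/57.40 = 1.806e-4 m/d
t = L/v_c = 196/1.806e-4 = 1.085e6 d
   = 1.085e6/365 = 2970 yr

2970 years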